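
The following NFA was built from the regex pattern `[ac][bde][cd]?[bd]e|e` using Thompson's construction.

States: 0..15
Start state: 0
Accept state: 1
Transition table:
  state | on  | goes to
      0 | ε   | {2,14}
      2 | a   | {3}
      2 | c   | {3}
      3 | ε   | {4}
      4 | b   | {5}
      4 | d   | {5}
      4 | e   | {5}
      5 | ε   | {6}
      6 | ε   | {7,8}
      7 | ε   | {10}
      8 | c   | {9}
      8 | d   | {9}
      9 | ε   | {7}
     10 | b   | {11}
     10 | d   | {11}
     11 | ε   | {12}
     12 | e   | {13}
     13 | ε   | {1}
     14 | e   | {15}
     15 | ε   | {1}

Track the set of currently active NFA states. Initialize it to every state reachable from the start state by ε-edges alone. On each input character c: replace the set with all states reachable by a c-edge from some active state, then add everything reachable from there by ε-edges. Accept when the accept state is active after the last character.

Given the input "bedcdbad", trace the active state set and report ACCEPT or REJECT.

Answer: REJECT

Steps:
start: ε-closure({0}) = {0,2,14}
'b' @ 1: {}  — state set empty
rest 'edcdbad' ignored (set empty)
end set {} — state 1 not in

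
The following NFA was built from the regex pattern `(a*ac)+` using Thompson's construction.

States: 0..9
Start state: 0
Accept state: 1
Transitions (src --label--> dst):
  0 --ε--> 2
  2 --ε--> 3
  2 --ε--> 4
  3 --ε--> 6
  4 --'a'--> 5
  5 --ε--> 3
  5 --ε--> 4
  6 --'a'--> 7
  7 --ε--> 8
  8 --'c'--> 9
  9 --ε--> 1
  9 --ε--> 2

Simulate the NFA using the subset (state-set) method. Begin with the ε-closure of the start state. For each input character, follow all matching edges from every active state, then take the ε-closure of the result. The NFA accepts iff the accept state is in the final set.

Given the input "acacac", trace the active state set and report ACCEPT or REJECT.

Answer: ACCEPT

Steps:
start: ε-closure({0}) = {0,2,3,4,6}
'a' @ 1: {3,4,5,6,7,8}
'c' @ 2: {1,2,3,4,6,9}  (accept∈set)
'a' @ 3: {3,4,5,6,7,8}
'c' @ 4: {1,2,3,4,6,9}  (accept∈set)
'a' @ 5: {3,4,5,6,7,8}
'c' @ 6: {1,2,3,4,6,9}  (accept∈set)
final: {1,2,3,4,6,9}; accept 1 in set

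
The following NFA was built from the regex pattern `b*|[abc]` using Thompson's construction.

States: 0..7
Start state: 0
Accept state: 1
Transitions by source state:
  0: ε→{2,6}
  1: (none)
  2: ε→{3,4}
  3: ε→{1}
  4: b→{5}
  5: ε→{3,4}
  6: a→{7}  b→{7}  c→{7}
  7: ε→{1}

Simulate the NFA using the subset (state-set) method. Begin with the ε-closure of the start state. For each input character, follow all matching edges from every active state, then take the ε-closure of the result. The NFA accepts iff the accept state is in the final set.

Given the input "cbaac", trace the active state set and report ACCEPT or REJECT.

Answer: REJECT

Trace:
start: ε-closure({0}) = {0,1,2,3,4,6}
'c' @ 1: {1,7}  [accepting]
'b' @ 2: {}  — state set empty
rest 'aac' ignored (set empty)
final: {}; accept 1 not in set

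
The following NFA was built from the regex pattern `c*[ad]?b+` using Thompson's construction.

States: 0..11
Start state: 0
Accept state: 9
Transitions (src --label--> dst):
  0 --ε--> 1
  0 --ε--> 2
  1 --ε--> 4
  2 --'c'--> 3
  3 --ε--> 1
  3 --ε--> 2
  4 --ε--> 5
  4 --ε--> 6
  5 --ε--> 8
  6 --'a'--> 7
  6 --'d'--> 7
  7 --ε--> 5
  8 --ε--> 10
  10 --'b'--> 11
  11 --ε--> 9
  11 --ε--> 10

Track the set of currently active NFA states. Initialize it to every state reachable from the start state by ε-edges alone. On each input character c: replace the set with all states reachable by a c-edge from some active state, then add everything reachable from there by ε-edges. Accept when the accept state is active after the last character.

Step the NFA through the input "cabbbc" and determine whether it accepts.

Answer: REJECT

Trace:
start: ε-closure({0}) = {0,1,2,4,5,6,8,10}
'c' @ 1: {1,2,3,4,5,6,8,10}
'a' @ 2: {5,7,8,10}
'b' @ 3: {9,10,11}  ✓accept
'b' @ 4: {9,10,11}  ✓accept
'b' @ 5: {9,10,11}  ✓accept
'c' @ 6: {}  — dead — no transitions
after full input: {}  (accept=9 not in)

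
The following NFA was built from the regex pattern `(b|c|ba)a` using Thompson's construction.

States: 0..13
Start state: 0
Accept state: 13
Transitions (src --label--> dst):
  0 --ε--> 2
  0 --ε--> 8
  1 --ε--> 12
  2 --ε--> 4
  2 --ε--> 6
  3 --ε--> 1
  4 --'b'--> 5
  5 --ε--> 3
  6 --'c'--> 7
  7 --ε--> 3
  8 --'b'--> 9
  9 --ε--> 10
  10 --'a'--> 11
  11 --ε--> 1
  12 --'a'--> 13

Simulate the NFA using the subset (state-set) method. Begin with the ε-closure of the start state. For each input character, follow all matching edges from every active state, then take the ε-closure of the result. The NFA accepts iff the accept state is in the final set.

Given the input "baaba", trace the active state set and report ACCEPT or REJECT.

Answer: REJECT

Derivation:
initial (ε-close {0}): {0,2,4,6,8}
'b' @ 1: {1,3,5,9,10,12}
'a' @ 2: {1,11,12,13}  ✓accept
'a' @ 3: {13}  ✓accept
'b' @ 4: {}  — dead — no transitions
rest 'a' ignored (set empty)
end set {} — state 13 not in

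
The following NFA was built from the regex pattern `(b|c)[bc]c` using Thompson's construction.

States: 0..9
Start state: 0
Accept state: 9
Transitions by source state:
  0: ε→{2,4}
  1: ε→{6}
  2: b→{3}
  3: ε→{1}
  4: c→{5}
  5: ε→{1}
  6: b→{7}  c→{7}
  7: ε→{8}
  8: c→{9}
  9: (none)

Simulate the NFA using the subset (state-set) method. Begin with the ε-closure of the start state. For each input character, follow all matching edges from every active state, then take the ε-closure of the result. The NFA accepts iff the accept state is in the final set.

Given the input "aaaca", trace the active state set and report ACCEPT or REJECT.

start: ε-closure({0}) = {0,2,4}
'a' @ 1: {}  — dead — no transitions
rest 'aaca' ignored (set empty)
end set {} — state 9 not in

Answer: REJECT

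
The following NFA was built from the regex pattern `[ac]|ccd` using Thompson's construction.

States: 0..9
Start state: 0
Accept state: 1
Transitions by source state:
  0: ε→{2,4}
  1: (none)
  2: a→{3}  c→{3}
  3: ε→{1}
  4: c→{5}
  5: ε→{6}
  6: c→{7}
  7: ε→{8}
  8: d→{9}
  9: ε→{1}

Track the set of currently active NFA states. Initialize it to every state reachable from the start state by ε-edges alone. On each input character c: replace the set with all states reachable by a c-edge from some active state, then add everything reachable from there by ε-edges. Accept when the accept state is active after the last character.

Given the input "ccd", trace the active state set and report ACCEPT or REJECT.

Answer: ACCEPT

Trace:
initial (ε-close {0}): {0,2,4}
'c' @ 1: {1,3,5,6}  [accepting]
'c' @ 2: {7,8}
'd' @ 3: {1,9}  [accepting]
end set {1,9} — state 1 in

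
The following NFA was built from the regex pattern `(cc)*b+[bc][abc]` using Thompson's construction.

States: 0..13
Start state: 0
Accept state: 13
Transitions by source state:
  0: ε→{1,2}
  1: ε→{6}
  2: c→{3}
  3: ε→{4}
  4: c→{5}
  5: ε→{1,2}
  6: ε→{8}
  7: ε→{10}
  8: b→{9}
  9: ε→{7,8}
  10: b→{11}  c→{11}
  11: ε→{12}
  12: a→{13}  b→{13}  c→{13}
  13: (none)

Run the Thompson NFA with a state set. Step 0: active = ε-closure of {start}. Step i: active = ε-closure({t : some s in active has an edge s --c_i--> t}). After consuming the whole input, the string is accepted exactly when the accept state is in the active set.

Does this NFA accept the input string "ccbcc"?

Answer: ACCEPT

Derivation:
start: ε-closure({0}) = {0,1,2,6,8}
'c' @ 1: {3,4}
'c' @ 2: {1,2,5,6,8}
'b' @ 3: {7,8,9,10}
'c' @ 4: {11,12}
'c' @ 5: {13}  (accept∈set)
final: {13}; accept 13 in set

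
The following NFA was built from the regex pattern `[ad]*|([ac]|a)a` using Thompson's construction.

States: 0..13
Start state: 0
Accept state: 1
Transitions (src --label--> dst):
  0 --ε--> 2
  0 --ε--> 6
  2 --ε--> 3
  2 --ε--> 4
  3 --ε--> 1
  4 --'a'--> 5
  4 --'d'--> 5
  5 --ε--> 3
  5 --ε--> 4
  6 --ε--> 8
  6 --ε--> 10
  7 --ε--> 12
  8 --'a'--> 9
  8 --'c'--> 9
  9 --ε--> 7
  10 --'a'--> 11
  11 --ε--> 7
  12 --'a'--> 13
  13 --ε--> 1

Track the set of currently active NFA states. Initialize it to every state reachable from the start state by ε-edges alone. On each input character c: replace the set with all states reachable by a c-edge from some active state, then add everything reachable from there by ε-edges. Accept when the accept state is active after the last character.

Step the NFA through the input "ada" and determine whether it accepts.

start: ε-closure({0}) = {0,1,2,3,4,6,8,10}
'a' @ 1: {1,3,4,5,7,9,11,12}  (accept∈set)
'd' @ 2: {1,3,4,5}  (accept∈set)
'a' @ 3: {1,3,4,5}  (accept∈set)
end set {1,3,4,5} — state 1 in

Answer: ACCEPT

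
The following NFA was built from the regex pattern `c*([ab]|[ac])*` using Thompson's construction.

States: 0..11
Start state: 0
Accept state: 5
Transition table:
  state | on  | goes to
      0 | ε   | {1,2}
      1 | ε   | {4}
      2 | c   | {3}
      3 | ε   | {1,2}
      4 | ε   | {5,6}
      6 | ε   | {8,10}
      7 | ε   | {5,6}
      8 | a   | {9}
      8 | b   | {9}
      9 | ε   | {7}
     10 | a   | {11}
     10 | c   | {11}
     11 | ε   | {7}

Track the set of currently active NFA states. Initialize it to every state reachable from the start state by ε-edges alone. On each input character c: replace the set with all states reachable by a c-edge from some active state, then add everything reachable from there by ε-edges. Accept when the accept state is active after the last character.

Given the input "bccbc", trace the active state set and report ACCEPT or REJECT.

Answer: ACCEPT

Derivation:
S₀ = ε-closure({0}) = {0,1,2,4,5,6,8,10}
'b' @ 1: {5,6,7,8,9,10}  ✓accept
'c' @ 2: {5,6,7,8,10,11}  ✓accept
'c' @ 3: {5,6,7,8,10,11}  ✓accept
'b' @ 4: {5,6,7,8,9,10}  ✓accept
'c' @ 5: {5,6,7,8,10,11}  ✓accept
final: {5,6,7,8,10,11}; accept 5 in set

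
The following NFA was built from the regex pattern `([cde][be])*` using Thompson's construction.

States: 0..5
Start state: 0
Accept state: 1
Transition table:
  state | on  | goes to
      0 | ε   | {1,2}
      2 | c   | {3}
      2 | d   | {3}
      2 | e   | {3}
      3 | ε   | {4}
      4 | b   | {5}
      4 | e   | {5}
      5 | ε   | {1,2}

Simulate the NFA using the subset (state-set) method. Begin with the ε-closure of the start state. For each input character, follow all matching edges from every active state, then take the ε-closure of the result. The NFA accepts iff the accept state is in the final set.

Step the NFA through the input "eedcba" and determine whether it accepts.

initial (ε-close {0}): {0,1,2}
'e' @ 1: {3,4}
'e' @ 2: {1,2,5}  (accept∈set)
'd' @ 3: {3,4}
'c' @ 4: {}  — state set empty
rest 'ba' ignored (set empty)
final: {}; accept 1 not in set

Answer: REJECT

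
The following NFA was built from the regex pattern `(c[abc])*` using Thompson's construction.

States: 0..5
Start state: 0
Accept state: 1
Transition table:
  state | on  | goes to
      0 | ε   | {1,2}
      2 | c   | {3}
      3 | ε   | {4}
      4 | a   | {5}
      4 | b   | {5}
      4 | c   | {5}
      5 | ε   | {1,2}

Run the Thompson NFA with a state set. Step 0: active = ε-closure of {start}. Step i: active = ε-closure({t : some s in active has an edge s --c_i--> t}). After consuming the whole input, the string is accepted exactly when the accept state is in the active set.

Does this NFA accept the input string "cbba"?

Answer: REJECT

Derivation:
initial (ε-close {0}): {0,1,2}
'c' @ 1: {3,4}
'b' @ 2: {1,2,5}  [accepting]
'b' @ 3: {}  — state set empty
rest 'a' ignored (set empty)
after full input: {}  (accept=1 not in)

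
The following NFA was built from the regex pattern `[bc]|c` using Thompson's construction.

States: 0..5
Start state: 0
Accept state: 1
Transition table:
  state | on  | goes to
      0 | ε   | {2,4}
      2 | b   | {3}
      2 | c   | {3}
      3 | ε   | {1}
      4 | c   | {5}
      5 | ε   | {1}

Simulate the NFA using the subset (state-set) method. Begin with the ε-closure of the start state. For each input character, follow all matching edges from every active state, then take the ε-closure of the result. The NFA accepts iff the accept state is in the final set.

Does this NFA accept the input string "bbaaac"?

initial (ε-close {0}): {0,2,4}
'b' @ 1: {1,3}  [accepting]
'b' @ 2: {}  — no active states
rest 'aaac' ignored (set empty)
final: {}; accept 1 not in set

Answer: REJECT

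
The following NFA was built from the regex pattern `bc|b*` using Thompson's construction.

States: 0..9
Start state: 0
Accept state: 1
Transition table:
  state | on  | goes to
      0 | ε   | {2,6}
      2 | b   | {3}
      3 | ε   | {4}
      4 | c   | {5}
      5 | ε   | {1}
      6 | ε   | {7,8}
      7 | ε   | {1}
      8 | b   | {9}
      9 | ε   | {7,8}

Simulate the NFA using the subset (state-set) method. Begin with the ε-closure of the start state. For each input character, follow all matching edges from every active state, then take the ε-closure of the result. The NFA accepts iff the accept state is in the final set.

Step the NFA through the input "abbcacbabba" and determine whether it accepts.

initial (ε-close {0}): {0,1,2,6,7,8}
'a' @ 1: {}  — state set empty
rest 'bbcacbabba' ignored (set empty)
end set {} — state 1 not in

Answer: REJECT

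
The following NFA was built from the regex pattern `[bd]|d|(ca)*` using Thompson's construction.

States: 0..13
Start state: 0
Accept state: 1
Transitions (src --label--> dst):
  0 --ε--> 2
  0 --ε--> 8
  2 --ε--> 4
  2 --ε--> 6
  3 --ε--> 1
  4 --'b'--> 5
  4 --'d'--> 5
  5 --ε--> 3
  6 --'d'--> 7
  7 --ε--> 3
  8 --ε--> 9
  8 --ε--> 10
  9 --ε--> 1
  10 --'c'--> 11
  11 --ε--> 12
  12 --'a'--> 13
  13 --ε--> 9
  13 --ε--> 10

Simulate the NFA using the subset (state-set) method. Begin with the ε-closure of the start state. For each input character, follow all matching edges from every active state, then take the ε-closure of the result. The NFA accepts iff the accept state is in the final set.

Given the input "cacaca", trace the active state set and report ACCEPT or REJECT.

start: ε-closure({0}) = {0,1,2,4,6,8,9,10}
'c' @ 1: {11,12}
'a' @ 2: {1,9,10,13}  [accepting]
'c' @ 3: {11,12}
'a' @ 4: {1,9,10,13}  [accepting]
'c' @ 5: {11,12}
'a' @ 6: {1,9,10,13}  [accepting]
after full input: {1,9,10,13}  (accept=1 in)

Answer: ACCEPT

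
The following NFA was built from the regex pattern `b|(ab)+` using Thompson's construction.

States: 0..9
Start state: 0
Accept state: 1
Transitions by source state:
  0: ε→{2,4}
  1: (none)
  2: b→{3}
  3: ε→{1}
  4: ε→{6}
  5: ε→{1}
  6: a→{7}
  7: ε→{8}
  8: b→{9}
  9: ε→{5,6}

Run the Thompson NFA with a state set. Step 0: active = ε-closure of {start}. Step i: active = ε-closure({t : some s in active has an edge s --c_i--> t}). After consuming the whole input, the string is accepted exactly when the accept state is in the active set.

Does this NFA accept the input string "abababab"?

initial (ε-close {0}): {0,2,4,6}
'a' @ 1: {7,8}
'b' @ 2: {1,5,6,9}  [accepting]
'a' @ 3: {7,8}
'b' @ 4: {1,5,6,9}  [accepting]
'a' @ 5: {7,8}
'b' @ 6: {1,5,6,9}  [accepting]
'a' @ 7: {7,8}
'b' @ 8: {1,5,6,9}  [accepting]
end set {1,5,6,9} — state 1 in

Answer: ACCEPT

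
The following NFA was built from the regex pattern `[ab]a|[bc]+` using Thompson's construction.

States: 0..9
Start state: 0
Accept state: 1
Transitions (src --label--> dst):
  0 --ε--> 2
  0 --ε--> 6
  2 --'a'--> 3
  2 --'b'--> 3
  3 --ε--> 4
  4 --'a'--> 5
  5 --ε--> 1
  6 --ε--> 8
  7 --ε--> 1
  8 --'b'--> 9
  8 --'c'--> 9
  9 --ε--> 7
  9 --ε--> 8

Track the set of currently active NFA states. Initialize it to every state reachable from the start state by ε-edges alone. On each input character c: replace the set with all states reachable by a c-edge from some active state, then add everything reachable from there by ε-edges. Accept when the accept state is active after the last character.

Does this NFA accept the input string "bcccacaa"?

S₀ = ε-closure({0}) = {0,2,6,8}
'b' @ 1: {1,3,4,7,8,9}  [accepting]
'c' @ 2: {1,7,8,9}  [accepting]
'c' @ 3: {1,7,8,9}  [accepting]
'c' @ 4: {1,7,8,9}  [accepting]
'a' @ 5: {}  — state set empty
rest 'caa' ignored (set empty)
final: {}; accept 1 not in set

Answer: REJECT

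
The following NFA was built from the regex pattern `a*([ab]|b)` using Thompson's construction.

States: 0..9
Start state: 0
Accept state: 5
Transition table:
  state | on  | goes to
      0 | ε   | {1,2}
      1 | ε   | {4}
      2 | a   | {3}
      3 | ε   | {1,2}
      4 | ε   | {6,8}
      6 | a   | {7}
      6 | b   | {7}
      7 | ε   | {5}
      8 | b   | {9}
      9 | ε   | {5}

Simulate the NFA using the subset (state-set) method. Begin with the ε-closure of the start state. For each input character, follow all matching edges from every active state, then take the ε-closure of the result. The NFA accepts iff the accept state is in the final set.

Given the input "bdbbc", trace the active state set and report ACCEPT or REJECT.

Answer: REJECT

Derivation:
initial (ε-close {0}): {0,1,2,4,6,8}
'b' @ 1: {5,7,9}  (accept∈set)
'd' @ 2: {}  — dead — no transitions
rest 'bbc' ignored (set empty)
final: {}; accept 5 not in set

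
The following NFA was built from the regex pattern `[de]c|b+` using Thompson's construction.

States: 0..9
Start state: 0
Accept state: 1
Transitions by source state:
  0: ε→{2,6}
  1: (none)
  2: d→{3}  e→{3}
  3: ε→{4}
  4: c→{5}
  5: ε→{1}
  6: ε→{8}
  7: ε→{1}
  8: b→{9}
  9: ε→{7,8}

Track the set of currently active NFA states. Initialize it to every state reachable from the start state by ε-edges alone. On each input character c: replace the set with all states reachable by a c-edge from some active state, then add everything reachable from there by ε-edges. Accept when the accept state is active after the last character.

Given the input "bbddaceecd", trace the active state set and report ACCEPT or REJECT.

Answer: REJECT

Trace:
initial (ε-close {0}): {0,2,6,8}
'b' @ 1: {1,7,8,9}  [accepting]
'b' @ 2: {1,7,8,9}  [accepting]
'd' @ 3: {}  — no active states
rest 'daceecd' ignored (set empty)
after full input: {}  (accept=1 not in)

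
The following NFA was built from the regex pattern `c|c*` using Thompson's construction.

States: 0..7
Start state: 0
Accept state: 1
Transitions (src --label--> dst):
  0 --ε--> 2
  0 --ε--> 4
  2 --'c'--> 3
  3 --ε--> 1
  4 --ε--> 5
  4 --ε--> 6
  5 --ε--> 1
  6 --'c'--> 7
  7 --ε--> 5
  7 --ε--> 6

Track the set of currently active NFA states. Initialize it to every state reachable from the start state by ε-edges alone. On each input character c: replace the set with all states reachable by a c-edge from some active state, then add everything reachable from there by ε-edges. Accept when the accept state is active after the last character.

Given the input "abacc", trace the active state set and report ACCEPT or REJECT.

initial (ε-close {0}): {0,1,2,4,5,6}
'a' @ 1: {}  — dead — no transitions
rest 'bacc' ignored (set empty)
final: {}; accept 1 not in set

Answer: REJECT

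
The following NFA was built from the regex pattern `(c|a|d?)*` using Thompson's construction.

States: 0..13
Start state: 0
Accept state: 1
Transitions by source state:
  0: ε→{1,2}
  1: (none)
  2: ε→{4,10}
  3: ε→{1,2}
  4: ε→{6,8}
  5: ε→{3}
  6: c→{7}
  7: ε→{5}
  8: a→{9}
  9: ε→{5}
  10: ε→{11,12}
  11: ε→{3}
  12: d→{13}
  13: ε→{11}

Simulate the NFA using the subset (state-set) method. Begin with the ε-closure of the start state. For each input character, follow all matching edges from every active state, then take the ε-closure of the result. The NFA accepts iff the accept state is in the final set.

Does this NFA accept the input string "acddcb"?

Answer: REJECT

Trace:
S₀ = ε-closure({0}) = {0,1,2,3,4,6,8,10,11,12}
'a' @ 1: {1,2,3,4,5,6,8,9,10,11,12}  (accept∈set)
'c' @ 2: {1,2,3,4,5,6,7,8,10,11,12}  (accept∈set)
'd' @ 3: {1,2,3,4,6,8,10,11,12,13}  (accept∈set)
'd' @ 4: {1,2,3,4,6,8,10,11,12,13}  (accept∈set)
'c' @ 5: {1,2,3,4,5,6,7,8,10,11,12}  (accept∈set)
'b' @ 6: {}  — state set empty
end set {} — state 1 not in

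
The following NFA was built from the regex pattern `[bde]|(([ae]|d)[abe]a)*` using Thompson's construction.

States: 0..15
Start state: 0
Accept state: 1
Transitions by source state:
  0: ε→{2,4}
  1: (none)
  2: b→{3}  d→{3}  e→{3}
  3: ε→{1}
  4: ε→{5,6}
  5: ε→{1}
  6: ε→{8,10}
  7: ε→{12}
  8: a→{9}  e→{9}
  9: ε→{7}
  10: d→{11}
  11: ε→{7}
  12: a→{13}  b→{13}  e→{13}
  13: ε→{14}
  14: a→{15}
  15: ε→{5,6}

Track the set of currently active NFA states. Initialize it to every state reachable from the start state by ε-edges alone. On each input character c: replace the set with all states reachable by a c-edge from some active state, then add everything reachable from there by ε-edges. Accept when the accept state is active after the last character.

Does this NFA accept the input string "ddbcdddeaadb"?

S₀ = ε-closure({0}) = {0,1,2,4,5,6,8,10}
'd' @ 1: {1,3,7,11,12}  ✓accept
'd' @ 2: {}  — dead — no transitions
rest 'bcdddeaadb' ignored (set empty)
final: {}; accept 1 not in set

Answer: REJECT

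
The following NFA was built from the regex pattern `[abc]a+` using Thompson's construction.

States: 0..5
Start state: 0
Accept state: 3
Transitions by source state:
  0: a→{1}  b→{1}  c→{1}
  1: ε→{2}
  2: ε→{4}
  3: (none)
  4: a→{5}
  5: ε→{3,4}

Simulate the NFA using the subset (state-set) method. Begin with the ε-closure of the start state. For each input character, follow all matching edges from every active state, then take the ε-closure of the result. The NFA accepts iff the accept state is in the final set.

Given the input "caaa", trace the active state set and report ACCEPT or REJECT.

S₀ = ε-closure({0}) = {0}
'c' @ 1: {1,2,4}
'a' @ 2: {3,4,5}  (accept∈set)
'a' @ 3: {3,4,5}  (accept∈set)
'a' @ 4: {3,4,5}  (accept∈set)
after full input: {3,4,5}  (accept=3 in)

Answer: ACCEPT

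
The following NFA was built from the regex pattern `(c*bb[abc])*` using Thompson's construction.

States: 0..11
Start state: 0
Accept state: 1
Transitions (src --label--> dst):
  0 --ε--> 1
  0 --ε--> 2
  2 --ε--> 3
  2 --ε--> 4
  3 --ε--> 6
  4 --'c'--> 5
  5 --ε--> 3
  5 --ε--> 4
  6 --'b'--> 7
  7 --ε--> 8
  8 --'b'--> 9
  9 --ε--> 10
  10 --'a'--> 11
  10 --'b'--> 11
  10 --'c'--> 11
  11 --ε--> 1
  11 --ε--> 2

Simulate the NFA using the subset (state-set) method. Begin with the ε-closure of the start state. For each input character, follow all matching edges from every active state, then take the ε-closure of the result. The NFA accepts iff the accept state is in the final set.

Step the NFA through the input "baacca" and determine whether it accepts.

Answer: REJECT

Steps:
start: ε-closure({0}) = {0,1,2,3,4,6}
'b' @ 1: {7,8}
'a' @ 2: {}  — dead — no transitions
rest 'acca' ignored (set empty)
end set {} — state 1 not in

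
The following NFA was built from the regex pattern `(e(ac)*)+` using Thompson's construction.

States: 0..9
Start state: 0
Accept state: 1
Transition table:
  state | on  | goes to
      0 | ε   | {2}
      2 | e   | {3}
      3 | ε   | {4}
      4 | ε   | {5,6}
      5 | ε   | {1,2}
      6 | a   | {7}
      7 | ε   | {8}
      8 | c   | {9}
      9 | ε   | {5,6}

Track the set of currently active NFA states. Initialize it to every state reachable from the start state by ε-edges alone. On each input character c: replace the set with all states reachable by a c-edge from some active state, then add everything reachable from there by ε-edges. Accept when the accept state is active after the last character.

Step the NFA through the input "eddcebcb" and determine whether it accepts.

start: ε-closure({0}) = {0,2}
'e' @ 1: {1,2,3,4,5,6}  [accepting]
'd' @ 2: {}  — dead — no transitions
rest 'dcebcb' ignored (set empty)
final: {}; accept 1 not in set

Answer: REJECT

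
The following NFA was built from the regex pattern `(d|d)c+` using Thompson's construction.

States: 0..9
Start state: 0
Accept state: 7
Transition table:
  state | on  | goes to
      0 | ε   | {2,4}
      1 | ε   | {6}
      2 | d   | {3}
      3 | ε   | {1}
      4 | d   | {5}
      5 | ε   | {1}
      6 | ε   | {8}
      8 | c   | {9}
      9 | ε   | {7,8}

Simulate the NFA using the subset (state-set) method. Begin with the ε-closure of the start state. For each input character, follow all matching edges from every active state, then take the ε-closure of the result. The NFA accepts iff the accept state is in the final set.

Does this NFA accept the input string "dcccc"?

Answer: ACCEPT

Trace:
start: ε-closure({0}) = {0,2,4}
'd' @ 1: {1,3,5,6,8}
'c' @ 2: {7,8,9}  ✓accept
'c' @ 3: {7,8,9}  ✓accept
'c' @ 4: {7,8,9}  ✓accept
'c' @ 5: {7,8,9}  ✓accept
after full input: {7,8,9}  (accept=7 in)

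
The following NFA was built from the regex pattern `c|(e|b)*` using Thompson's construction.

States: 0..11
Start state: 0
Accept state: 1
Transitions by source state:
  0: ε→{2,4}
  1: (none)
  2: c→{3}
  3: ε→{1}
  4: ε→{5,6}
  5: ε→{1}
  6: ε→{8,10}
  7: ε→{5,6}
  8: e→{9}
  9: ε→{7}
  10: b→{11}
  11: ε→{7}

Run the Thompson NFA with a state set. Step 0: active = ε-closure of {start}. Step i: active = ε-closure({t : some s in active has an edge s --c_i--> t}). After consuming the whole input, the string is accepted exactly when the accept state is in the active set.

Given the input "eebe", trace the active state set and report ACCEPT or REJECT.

Answer: ACCEPT

Trace:
S₀ = ε-closure({0}) = {0,1,2,4,5,6,8,10}
'e' @ 1: {1,5,6,7,8,9,10}  ✓accept
'e' @ 2: {1,5,6,7,8,9,10}  ✓accept
'b' @ 3: {1,5,6,7,8,10,11}  ✓accept
'e' @ 4: {1,5,6,7,8,9,10}  ✓accept
end set {1,5,6,7,8,9,10} — state 1 in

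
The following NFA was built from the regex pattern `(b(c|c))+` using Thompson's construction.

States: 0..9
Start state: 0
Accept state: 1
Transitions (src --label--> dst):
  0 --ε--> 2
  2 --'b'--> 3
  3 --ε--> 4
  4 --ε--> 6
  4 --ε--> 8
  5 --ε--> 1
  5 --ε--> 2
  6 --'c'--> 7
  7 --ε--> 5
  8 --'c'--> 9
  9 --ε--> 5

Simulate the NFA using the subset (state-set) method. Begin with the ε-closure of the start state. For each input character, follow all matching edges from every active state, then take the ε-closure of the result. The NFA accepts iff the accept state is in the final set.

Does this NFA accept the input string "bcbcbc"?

Answer: ACCEPT

Steps:
initial (ε-close {0}): {0,2}
'b' @ 1: {3,4,6,8}
'c' @ 2: {1,2,5,7,9}  (accept∈set)
'b' @ 3: {3,4,6,8}
'c' @ 4: {1,2,5,7,9}  (accept∈set)
'b' @ 5: {3,4,6,8}
'c' @ 6: {1,2,5,7,9}  (accept∈set)
end set {1,2,5,7,9} — state 1 in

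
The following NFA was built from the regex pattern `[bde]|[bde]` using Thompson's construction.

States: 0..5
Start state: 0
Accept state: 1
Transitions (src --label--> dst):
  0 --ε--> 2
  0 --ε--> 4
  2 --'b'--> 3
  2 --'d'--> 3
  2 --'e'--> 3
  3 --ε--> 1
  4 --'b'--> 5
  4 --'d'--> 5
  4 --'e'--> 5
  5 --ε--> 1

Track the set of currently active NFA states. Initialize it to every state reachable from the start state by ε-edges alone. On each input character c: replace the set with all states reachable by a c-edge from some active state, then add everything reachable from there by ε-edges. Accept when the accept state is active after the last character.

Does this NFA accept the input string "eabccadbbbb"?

Answer: REJECT

Derivation:
S₀ = ε-closure({0}) = {0,2,4}
'e' @ 1: {1,3,5}  [accepting]
'a' @ 2: {}  — no active states
rest 'bccadbbbb' ignored (set empty)
end set {} — state 1 not in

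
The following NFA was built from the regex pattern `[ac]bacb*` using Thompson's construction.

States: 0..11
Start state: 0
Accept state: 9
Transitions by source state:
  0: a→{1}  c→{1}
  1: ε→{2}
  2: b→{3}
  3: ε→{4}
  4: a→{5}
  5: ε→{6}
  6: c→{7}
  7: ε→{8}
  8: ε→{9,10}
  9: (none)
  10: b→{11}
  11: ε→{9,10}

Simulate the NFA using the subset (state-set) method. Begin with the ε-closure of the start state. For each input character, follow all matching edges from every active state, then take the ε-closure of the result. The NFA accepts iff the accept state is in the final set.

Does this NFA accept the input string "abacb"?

initial (ε-close {0}): {0}
'a' @ 1: {1,2}
'b' @ 2: {3,4}
'a' @ 3: {5,6}
'c' @ 4: {7,8,9,10}  (accept∈set)
'b' @ 5: {9,10,11}  (accept∈set)
after full input: {9,10,11}  (accept=9 in)

Answer: ACCEPT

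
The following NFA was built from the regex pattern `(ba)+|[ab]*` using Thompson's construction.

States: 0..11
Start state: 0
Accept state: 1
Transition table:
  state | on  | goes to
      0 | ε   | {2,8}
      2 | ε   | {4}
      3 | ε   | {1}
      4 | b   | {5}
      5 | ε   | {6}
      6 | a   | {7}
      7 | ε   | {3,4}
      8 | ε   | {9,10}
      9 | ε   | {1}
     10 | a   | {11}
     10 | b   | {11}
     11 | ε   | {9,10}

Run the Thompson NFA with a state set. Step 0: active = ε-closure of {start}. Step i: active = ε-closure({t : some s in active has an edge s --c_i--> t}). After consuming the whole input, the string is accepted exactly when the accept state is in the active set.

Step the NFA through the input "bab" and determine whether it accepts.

start: ε-closure({0}) = {0,1,2,4,8,9,10}
'b' @ 1: {1,5,6,9,10,11}  (accept∈set)
'a' @ 2: {1,3,4,7,9,10,11}  (accept∈set)
'b' @ 3: {1,5,6,9,10,11}  (accept∈set)
final: {1,5,6,9,10,11}; accept 1 in set

Answer: ACCEPT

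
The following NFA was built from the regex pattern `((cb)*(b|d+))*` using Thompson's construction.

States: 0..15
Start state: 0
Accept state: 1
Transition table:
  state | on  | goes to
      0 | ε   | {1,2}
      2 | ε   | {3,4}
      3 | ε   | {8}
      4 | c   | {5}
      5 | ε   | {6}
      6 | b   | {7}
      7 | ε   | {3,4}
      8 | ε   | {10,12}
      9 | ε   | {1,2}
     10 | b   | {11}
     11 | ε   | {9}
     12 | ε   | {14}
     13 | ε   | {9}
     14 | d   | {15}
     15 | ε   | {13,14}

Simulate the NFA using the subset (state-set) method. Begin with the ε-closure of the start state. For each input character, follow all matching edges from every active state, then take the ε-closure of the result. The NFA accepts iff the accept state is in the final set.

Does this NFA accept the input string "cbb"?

initial (ε-close {0}): {0,1,2,3,4,8,10,12,14}
'c' @ 1: {5,6}
'b' @ 2: {3,4,7,8,10,12,14}
'b' @ 3: {1,2,3,4,8,9,10,11,12,14}  (accept∈set)
after full input: {1,2,3,4,8,9,10,11,12,14}  (accept=1 in)

Answer: ACCEPT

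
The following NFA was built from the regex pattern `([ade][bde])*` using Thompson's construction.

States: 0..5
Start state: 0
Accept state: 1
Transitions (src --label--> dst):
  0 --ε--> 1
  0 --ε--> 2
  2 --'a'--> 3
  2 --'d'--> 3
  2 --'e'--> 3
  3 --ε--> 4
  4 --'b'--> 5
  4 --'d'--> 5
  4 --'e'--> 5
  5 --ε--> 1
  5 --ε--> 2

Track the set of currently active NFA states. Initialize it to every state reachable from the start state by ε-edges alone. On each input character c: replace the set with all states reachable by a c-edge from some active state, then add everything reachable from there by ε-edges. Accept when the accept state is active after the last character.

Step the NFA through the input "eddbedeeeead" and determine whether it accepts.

start: ε-closure({0}) = {0,1,2}
'e' @ 1: {3,4}
'd' @ 2: {1,2,5}  ✓accept
'd' @ 3: {3,4}
'b' @ 4: {1,2,5}  ✓accept
'e' @ 5: {3,4}
'd' @ 6: {1,2,5}  ✓accept
'e' @ 7: {3,4}
'e' @ 8: {1,2,5}  ✓accept
'e' @ 9: {3,4}
'e' @ 10: {1,2,5}  ✓accept
'a' @ 11: {3,4}
'd' @ 12: {1,2,5}  ✓accept
end set {1,2,5} — state 1 in

Answer: ACCEPT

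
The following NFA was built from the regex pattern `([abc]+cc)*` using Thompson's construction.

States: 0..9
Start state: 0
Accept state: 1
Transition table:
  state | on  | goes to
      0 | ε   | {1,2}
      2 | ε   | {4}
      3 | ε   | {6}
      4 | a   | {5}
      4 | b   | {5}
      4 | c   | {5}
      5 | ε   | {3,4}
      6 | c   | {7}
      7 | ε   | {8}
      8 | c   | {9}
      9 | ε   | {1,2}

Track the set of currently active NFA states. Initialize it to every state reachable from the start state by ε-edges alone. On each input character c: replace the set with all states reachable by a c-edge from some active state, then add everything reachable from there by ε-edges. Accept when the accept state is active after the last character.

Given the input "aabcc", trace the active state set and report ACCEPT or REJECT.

S₀ = ε-closure({0}) = {0,1,2,4}
'a' @ 1: {3,4,5,6}
'a' @ 2: {3,4,5,6}
'b' @ 3: {3,4,5,6}
'c' @ 4: {3,4,5,6,7,8}
'c' @ 5: {1,2,3,4,5,6,7,8,9}  [accepting]
after full input: {1,2,3,4,5,6,7,8,9}  (accept=1 in)

Answer: ACCEPT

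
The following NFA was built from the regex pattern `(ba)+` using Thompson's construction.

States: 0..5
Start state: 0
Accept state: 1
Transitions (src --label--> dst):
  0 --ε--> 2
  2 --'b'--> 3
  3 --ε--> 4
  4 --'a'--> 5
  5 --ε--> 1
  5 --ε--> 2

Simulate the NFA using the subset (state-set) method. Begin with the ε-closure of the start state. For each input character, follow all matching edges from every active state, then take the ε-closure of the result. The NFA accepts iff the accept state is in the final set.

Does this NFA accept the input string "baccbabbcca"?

initial (ε-close {0}): {0,2}
'b' @ 1: {3,4}
'a' @ 2: {1,2,5}  ✓accept
'c' @ 3: {}  — dead — no transitions
rest 'cbabbcca' ignored (set empty)
final: {}; accept 1 not in set

Answer: REJECT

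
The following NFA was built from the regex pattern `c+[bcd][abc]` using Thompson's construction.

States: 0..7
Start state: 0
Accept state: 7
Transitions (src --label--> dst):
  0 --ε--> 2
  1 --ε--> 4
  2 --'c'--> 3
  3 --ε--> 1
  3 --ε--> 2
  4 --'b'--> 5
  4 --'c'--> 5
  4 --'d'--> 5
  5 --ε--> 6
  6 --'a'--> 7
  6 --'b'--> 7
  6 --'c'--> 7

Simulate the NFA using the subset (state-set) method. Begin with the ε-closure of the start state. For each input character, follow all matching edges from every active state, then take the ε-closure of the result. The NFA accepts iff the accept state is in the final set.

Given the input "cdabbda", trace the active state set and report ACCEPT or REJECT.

Answer: REJECT

Steps:
S₀ = ε-closure({0}) = {0,2}
'c' @ 1: {1,2,3,4}
'd' @ 2: {5,6}
'a' @ 3: {7}  ✓accept
'b' @ 4: {}  — dead — no transitions
rest 'bda' ignored (set empty)
after full input: {}  (accept=7 not in)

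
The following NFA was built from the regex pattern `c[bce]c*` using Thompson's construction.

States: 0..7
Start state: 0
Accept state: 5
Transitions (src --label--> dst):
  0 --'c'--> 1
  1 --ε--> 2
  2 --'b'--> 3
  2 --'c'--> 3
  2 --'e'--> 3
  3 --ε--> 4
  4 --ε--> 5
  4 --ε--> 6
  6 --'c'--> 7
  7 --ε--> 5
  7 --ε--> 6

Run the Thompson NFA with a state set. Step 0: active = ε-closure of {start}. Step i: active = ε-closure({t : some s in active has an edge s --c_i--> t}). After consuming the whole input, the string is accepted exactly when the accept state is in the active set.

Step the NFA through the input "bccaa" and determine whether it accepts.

Answer: REJECT

Steps:
S₀ = ε-closure({0}) = {0}
'b' @ 1: {}  — state set empty
rest 'ccaa' ignored (set empty)
end set {} — state 5 not in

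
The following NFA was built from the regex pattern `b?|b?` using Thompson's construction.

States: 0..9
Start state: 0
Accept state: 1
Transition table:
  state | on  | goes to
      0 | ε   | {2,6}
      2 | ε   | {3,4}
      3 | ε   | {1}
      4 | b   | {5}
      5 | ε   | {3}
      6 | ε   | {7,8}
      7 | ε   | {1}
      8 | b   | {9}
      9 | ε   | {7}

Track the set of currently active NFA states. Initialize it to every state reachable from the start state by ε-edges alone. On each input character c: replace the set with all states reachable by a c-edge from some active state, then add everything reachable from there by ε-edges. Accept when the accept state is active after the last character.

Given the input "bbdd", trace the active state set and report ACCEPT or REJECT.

Answer: REJECT

Trace:
initial (ε-close {0}): {0,1,2,3,4,6,7,8}
'b' @ 1: {1,3,5,7,9}  [accepting]
'b' @ 2: {}  — no active states
rest 'dd' ignored (set empty)
final: {}; accept 1 not in set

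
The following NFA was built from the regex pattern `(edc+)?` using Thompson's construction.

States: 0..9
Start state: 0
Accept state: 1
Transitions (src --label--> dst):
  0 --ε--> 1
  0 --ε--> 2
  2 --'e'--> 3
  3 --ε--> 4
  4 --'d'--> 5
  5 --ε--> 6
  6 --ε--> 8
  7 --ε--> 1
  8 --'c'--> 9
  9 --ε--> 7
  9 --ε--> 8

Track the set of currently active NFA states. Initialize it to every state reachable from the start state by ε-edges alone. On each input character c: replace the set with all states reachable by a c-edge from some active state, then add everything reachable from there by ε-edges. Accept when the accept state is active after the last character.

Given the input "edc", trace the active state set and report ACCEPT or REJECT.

Answer: ACCEPT

Trace:
start: ε-closure({0}) = {0,1,2}
'e' @ 1: {3,4}
'd' @ 2: {5,6,8}
'c' @ 3: {1,7,8,9}  (accept∈set)
after full input: {1,7,8,9}  (accept=1 in)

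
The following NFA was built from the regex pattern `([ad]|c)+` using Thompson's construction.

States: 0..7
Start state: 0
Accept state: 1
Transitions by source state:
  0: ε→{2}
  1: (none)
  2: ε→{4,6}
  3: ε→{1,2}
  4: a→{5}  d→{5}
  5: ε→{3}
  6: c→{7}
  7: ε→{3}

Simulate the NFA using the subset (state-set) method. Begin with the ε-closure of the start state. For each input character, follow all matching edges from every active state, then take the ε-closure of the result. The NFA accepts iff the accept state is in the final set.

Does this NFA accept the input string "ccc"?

Answer: ACCEPT

Derivation:
initial (ε-close {0}): {0,2,4,6}
'c' @ 1: {1,2,3,4,6,7}  (accept∈set)
'c' @ 2: {1,2,3,4,6,7}  (accept∈set)
'c' @ 3: {1,2,3,4,6,7}  (accept∈set)
after full input: {1,2,3,4,6,7}  (accept=1 in)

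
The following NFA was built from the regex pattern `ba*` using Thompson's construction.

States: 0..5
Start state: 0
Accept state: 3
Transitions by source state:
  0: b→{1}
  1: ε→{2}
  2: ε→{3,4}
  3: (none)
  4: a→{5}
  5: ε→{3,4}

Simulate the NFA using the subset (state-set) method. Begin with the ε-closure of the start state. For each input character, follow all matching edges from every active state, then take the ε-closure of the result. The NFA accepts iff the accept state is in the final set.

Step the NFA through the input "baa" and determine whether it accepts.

Answer: ACCEPT

Steps:
initial (ε-close {0}): {0}
'b' @ 1: {1,2,3,4}  (accept∈set)
'a' @ 2: {3,4,5}  (accept∈set)
'a' @ 3: {3,4,5}  (accept∈set)
end set {3,4,5} — state 3 in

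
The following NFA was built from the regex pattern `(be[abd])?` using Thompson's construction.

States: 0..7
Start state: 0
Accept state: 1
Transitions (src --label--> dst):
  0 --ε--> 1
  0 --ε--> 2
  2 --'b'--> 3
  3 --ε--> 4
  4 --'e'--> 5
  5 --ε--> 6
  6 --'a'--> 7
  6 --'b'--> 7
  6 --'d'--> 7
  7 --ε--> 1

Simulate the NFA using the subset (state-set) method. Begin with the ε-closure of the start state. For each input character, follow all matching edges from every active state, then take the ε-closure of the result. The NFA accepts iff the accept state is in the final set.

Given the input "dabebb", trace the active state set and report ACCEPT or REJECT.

Answer: REJECT

Derivation:
S₀ = ε-closure({0}) = {0,1,2}
'd' @ 1: {}  — dead — no transitions
rest 'abebb' ignored (set empty)
end set {} — state 1 not in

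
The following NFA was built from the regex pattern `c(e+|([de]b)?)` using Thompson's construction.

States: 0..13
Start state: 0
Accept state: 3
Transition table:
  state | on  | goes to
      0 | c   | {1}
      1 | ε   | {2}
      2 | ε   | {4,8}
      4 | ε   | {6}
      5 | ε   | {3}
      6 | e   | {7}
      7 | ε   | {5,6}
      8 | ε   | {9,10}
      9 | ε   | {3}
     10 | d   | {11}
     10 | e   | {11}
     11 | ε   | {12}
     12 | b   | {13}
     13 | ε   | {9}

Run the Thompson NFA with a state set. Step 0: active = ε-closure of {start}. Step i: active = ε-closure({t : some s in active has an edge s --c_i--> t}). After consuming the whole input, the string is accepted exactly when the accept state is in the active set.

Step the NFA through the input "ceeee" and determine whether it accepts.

S₀ = ε-closure({0}) = {0}
'c' @ 1: {1,2,3,4,6,8,9,10}  ✓accept
'e' @ 2: {3,5,6,7,11,12}  ✓accept
'e' @ 3: {3,5,6,7}  ✓accept
'e' @ 4: {3,5,6,7}  ✓accept
'e' @ 5: {3,5,6,7}  ✓accept
end set {3,5,6,7} — state 3 in

Answer: ACCEPT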